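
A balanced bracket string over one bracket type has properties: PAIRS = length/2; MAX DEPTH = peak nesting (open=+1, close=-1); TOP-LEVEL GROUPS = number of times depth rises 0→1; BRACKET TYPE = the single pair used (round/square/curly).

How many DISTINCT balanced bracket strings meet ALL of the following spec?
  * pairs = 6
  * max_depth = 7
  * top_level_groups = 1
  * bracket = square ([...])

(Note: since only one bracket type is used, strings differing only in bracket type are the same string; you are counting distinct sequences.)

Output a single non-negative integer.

Spec: pairs=6 depth=7 groups=1
Count(depth <= 7) = 42
Count(depth <= 6) = 42
Count(depth == 7) = 42 - 42 = 0

Answer: 0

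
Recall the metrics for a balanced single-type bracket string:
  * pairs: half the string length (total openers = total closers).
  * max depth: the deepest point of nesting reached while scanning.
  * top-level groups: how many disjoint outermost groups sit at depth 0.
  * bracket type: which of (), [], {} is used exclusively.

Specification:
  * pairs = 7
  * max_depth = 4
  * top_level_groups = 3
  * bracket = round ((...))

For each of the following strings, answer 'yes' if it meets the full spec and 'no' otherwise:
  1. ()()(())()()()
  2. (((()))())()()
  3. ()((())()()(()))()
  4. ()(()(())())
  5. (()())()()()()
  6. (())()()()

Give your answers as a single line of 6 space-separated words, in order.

String 1 '()()(())()()()': depth seq [1 0 1 0 1 2 1 0 1 0 1 0 1 0]
  -> pairs=7 depth=2 groups=6 -> no
String 2 '(((()))())()()': depth seq [1 2 3 4 3 2 1 2 1 0 1 0 1 0]
  -> pairs=7 depth=4 groups=3 -> yes
String 3 '()((())()()(()))()': depth seq [1 0 1 2 3 2 1 2 1 2 1 2 3 2 1 0 1 0]
  -> pairs=9 depth=3 groups=3 -> no
String 4 '()(()(())())': depth seq [1 0 1 2 1 2 3 2 1 2 1 0]
  -> pairs=6 depth=3 groups=2 -> no
String 5 '(()())()()()()': depth seq [1 2 1 2 1 0 1 0 1 0 1 0 1 0]
  -> pairs=7 depth=2 groups=5 -> no
String 6 '(())()()()': depth seq [1 2 1 0 1 0 1 0 1 0]
  -> pairs=5 depth=2 groups=4 -> no

Answer: no yes no no no no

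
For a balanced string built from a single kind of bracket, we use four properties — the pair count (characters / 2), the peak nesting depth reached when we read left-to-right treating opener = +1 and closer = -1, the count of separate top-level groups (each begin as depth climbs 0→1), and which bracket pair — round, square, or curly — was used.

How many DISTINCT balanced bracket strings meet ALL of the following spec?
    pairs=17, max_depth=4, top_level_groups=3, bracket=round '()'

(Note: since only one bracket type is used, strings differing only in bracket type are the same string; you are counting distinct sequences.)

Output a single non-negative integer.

Spec: pairs=17 depth=4 groups=3
Count(depth <= 4) = 4269711
Count(depth <= 3) = 344064
Count(depth == 4) = 4269711 - 344064 = 3925647

Answer: 3925647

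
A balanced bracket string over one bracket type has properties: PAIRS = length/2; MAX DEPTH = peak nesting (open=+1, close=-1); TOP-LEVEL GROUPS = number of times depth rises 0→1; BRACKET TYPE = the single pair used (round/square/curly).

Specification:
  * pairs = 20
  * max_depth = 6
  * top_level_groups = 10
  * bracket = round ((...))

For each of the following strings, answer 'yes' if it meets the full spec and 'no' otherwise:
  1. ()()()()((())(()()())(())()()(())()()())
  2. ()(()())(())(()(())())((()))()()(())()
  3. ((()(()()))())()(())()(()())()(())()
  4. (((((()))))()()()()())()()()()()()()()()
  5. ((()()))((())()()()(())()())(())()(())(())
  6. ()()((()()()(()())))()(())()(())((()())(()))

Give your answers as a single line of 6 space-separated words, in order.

String 1 '()()()()((())(()()())(())()()(())()()())': depth seq [1 0 1 0 1 0 1 0 1 2 3 2 1 2 3 2 3 2 3 2 1 2 3 2 1 2 1 2 1 2 3 2 1 2 1 2 1 2 1 0]
  -> pairs=20 depth=3 groups=5 -> no
String 2 '()(()())(())(()(())())((()))()()(())()': depth seq [1 0 1 2 1 2 1 0 1 2 1 0 1 2 1 2 3 2 1 2 1 0 1 2 3 2 1 0 1 0 1 0 1 2 1 0 1 0]
  -> pairs=19 depth=3 groups=9 -> no
String 3 '((()(()()))())()(())()(()())()(())()': depth seq [1 2 3 2 3 4 3 4 3 2 1 2 1 0 1 0 1 2 1 0 1 0 1 2 1 2 1 0 1 0 1 2 1 0 1 0]
  -> pairs=18 depth=4 groups=8 -> no
String 4 '(((((()))))()()()()())()()()()()()()()()': depth seq [1 2 3 4 5 6 5 4 3 2 1 2 1 2 1 2 1 2 1 2 1 0 1 0 1 0 1 0 1 0 1 0 1 0 1 0 1 0 1 0]
  -> pairs=20 depth=6 groups=10 -> yes
String 5 '((()()))((())()()()(())()())(())()(())(())': depth seq [1 2 3 2 3 2 1 0 1 2 3 2 1 2 1 2 1 2 1 2 3 2 1 2 1 2 1 0 1 2 1 0 1 0 1 2 1 0 1 2 1 0]
  -> pairs=21 depth=3 groups=6 -> no
String 6 '()()((()()()(()())))()(())()(())((()())(()))': depth seq [1 0 1 0 1 2 3 2 3 2 3 2 3 4 3 4 3 2 1 0 1 0 1 2 1 0 1 0 1 2 1 0 1 2 3 2 3 2 1 2 3 2 1 0]
  -> pairs=22 depth=4 groups=8 -> no

Answer: no no no yes no no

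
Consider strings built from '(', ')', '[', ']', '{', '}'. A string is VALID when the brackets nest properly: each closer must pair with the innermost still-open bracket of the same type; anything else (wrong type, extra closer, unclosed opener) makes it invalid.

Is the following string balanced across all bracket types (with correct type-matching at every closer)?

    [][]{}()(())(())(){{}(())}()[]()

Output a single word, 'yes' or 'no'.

pos 0: push '['; stack = [
pos 1: ']' matches '['; pop; stack = (empty)
pos 2: push '['; stack = [
pos 3: ']' matches '['; pop; stack = (empty)
pos 4: push '{'; stack = {
pos 5: '}' matches '{'; pop; stack = (empty)
pos 6: push '('; stack = (
pos 7: ')' matches '('; pop; stack = (empty)
pos 8: push '('; stack = (
pos 9: push '('; stack = ((
pos 10: ')' matches '('; pop; stack = (
pos 11: ')' matches '('; pop; stack = (empty)
pos 12: push '('; stack = (
pos 13: push '('; stack = ((
pos 14: ')' matches '('; pop; stack = (
pos 15: ')' matches '('; pop; stack = (empty)
pos 16: push '('; stack = (
pos 17: ')' matches '('; pop; stack = (empty)
pos 18: push '{'; stack = {
pos 19: push '{'; stack = {{
pos 20: '}' matches '{'; pop; stack = {
pos 21: push '('; stack = {(
pos 22: push '('; stack = {((
pos 23: ')' matches '('; pop; stack = {(
pos 24: ')' matches '('; pop; stack = {
pos 25: '}' matches '{'; pop; stack = (empty)
pos 26: push '('; stack = (
pos 27: ')' matches '('; pop; stack = (empty)
pos 28: push '['; stack = [
pos 29: ']' matches '['; pop; stack = (empty)
pos 30: push '('; stack = (
pos 31: ')' matches '('; pop; stack = (empty)
end: stack empty → VALID
Verdict: properly nested → yes

Answer: yes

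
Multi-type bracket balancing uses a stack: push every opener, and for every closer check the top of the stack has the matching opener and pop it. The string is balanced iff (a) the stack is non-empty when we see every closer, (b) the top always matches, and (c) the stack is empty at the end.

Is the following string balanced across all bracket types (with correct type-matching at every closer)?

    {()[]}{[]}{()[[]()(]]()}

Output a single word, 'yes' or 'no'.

Answer: no

Derivation:
pos 0: push '{'; stack = {
pos 1: push '('; stack = {(
pos 2: ')' matches '('; pop; stack = {
pos 3: push '['; stack = {[
pos 4: ']' matches '['; pop; stack = {
pos 5: '}' matches '{'; pop; stack = (empty)
pos 6: push '{'; stack = {
pos 7: push '['; stack = {[
pos 8: ']' matches '['; pop; stack = {
pos 9: '}' matches '{'; pop; stack = (empty)
pos 10: push '{'; stack = {
pos 11: push '('; stack = {(
pos 12: ')' matches '('; pop; stack = {
pos 13: push '['; stack = {[
pos 14: push '['; stack = {[[
pos 15: ']' matches '['; pop; stack = {[
pos 16: push '('; stack = {[(
pos 17: ')' matches '('; pop; stack = {[
pos 18: push '('; stack = {[(
pos 19: saw closer ']' but top of stack is '(' (expected ')') → INVALID
Verdict: type mismatch at position 19: ']' closes '(' → no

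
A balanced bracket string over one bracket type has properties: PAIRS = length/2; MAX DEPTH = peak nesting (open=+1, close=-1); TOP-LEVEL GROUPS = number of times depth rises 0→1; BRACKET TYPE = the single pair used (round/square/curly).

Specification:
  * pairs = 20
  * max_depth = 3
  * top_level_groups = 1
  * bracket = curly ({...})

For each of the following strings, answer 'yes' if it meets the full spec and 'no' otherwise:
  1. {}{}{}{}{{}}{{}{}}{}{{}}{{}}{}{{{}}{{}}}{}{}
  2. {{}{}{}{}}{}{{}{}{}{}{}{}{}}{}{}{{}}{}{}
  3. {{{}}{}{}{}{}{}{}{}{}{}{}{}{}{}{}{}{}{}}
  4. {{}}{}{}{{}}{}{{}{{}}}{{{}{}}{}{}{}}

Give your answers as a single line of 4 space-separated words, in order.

String 1 '{}{}{}{}{{}}{{}{}}{}{{}}{{}}{}{{{}}{{}}}{}{}': depth seq [1 0 1 0 1 0 1 0 1 2 1 0 1 2 1 2 1 0 1 0 1 2 1 0 1 2 1 0 1 0 1 2 3 2 1 2 3 2 1 0 1 0 1 0]
  -> pairs=22 depth=3 groups=13 -> no
String 2 '{{}{}{}{}}{}{{}{}{}{}{}{}{}}{}{}{{}}{}{}': depth seq [1 2 1 2 1 2 1 2 1 0 1 0 1 2 1 2 1 2 1 2 1 2 1 2 1 2 1 0 1 0 1 0 1 2 1 0 1 0 1 0]
  -> pairs=20 depth=2 groups=8 -> no
String 3 '{{{}}{}{}{}{}{}{}{}{}{}{}{}{}{}{}{}{}{}}': depth seq [1 2 3 2 1 2 1 2 1 2 1 2 1 2 1 2 1 2 1 2 1 2 1 2 1 2 1 2 1 2 1 2 1 2 1 2 1 2 1 0]
  -> pairs=20 depth=3 groups=1 -> yes
String 4 '{{}}{}{}{{}}{}{{}{{}}}{{{}{}}{}{}{}}': depth seq [1 2 1 0 1 0 1 0 1 2 1 0 1 0 1 2 1 2 3 2 1 0 1 2 3 2 3 2 1 2 1 2 1 2 1 0]
  -> pairs=18 depth=3 groups=7 -> no

Answer: no no yes no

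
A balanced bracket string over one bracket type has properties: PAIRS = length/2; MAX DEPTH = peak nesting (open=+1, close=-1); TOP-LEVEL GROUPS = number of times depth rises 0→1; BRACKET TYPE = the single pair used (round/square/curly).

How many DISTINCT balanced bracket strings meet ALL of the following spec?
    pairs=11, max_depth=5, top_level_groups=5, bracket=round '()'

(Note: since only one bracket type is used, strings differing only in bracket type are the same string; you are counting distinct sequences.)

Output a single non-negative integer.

Answer: 375

Derivation:
Spec: pairs=11 depth=5 groups=5
Count(depth <= 5) = 3570
Count(depth <= 4) = 3195
Count(depth == 5) = 3570 - 3195 = 375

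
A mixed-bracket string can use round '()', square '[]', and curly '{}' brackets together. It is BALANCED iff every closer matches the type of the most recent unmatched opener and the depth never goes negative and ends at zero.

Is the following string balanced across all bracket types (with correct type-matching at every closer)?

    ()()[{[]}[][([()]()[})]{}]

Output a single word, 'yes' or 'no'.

pos 0: push '('; stack = (
pos 1: ')' matches '('; pop; stack = (empty)
pos 2: push '('; stack = (
pos 3: ')' matches '('; pop; stack = (empty)
pos 4: push '['; stack = [
pos 5: push '{'; stack = [{
pos 6: push '['; stack = [{[
pos 7: ']' matches '['; pop; stack = [{
pos 8: '}' matches '{'; pop; stack = [
pos 9: push '['; stack = [[
pos 10: ']' matches '['; pop; stack = [
pos 11: push '['; stack = [[
pos 12: push '('; stack = [[(
pos 13: push '['; stack = [[([
pos 14: push '('; stack = [[([(
pos 15: ')' matches '('; pop; stack = [[([
pos 16: ']' matches '['; pop; stack = [[(
pos 17: push '('; stack = [[((
pos 18: ')' matches '('; pop; stack = [[(
pos 19: push '['; stack = [[([
pos 20: saw closer '}' but top of stack is '[' (expected ']') → INVALID
Verdict: type mismatch at position 20: '}' closes '[' → no

Answer: no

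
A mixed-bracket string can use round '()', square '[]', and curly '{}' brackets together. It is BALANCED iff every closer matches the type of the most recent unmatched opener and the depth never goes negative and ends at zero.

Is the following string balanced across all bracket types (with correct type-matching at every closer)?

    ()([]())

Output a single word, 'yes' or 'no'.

pos 0: push '('; stack = (
pos 1: ')' matches '('; pop; stack = (empty)
pos 2: push '('; stack = (
pos 3: push '['; stack = ([
pos 4: ']' matches '['; pop; stack = (
pos 5: push '('; stack = ((
pos 6: ')' matches '('; pop; stack = (
pos 7: ')' matches '('; pop; stack = (empty)
end: stack empty → VALID
Verdict: properly nested → yes

Answer: yes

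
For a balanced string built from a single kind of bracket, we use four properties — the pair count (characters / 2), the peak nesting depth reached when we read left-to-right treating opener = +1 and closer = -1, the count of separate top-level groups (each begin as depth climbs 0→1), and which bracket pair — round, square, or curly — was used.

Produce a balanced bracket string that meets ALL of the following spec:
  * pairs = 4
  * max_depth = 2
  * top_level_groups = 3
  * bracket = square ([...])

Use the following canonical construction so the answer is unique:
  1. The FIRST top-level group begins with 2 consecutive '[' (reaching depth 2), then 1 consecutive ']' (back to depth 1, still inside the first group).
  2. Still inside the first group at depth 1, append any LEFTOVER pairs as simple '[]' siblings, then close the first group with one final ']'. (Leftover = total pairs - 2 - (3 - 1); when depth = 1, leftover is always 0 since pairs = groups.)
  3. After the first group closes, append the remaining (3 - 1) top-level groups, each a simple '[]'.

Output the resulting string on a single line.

Answer: [[]][][]

Derivation:
Spec: pairs=4 depth=2 groups=3
Leftover pairs = 4 - 2 - (3-1) = 0
First group: deep chain of depth 2 + 0 sibling pairs
Remaining 2 groups: simple '[]' each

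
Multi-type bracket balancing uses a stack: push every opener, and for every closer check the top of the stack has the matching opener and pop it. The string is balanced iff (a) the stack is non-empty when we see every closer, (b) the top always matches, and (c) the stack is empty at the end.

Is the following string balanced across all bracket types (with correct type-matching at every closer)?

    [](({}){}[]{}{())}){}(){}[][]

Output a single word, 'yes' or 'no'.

Answer: no

Derivation:
pos 0: push '['; stack = [
pos 1: ']' matches '['; pop; stack = (empty)
pos 2: push '('; stack = (
pos 3: push '('; stack = ((
pos 4: push '{'; stack = (({
pos 5: '}' matches '{'; pop; stack = ((
pos 6: ')' matches '('; pop; stack = (
pos 7: push '{'; stack = ({
pos 8: '}' matches '{'; pop; stack = (
pos 9: push '['; stack = ([
pos 10: ']' matches '['; pop; stack = (
pos 11: push '{'; stack = ({
pos 12: '}' matches '{'; pop; stack = (
pos 13: push '{'; stack = ({
pos 14: push '('; stack = ({(
pos 15: ')' matches '('; pop; stack = ({
pos 16: saw closer ')' but top of stack is '{' (expected '}') → INVALID
Verdict: type mismatch at position 16: ')' closes '{' → no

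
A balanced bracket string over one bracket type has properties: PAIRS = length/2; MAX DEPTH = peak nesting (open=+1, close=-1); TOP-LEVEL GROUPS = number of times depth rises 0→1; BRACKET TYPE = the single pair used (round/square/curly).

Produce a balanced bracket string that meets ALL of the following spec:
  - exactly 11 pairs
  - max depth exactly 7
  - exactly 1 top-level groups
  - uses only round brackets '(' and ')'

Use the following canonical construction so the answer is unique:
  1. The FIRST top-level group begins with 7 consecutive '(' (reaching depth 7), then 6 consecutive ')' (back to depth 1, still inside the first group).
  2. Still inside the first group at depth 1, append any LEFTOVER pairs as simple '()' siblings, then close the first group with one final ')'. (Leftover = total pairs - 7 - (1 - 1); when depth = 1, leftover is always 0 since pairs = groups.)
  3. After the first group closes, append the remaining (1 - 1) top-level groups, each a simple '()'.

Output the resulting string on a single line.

Spec: pairs=11 depth=7 groups=1
Leftover pairs = 11 - 7 - (1-1) = 4
First group: deep chain of depth 7 + 4 sibling pairs
Remaining 0 groups: simple '()' each

Answer: ((((((())))))()()()())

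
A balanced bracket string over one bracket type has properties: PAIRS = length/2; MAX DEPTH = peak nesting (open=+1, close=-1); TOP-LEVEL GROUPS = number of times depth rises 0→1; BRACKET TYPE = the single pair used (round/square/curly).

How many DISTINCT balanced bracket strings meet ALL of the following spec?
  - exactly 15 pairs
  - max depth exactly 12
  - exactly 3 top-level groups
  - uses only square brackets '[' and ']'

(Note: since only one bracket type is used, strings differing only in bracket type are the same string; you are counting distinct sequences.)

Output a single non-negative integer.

Spec: pairs=15 depth=12 groups=3
Count(depth <= 12) = 1931537
Count(depth <= 11) = 1931468
Count(depth == 12) = 1931537 - 1931468 = 69

Answer: 69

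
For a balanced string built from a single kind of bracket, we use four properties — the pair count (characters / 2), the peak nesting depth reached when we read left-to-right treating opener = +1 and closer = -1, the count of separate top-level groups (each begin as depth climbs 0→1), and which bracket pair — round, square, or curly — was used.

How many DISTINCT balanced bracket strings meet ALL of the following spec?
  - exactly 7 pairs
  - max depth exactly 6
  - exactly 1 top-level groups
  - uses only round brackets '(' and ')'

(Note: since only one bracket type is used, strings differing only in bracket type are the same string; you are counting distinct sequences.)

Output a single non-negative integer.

Answer: 9

Derivation:
Spec: pairs=7 depth=6 groups=1
Count(depth <= 6) = 131
Count(depth <= 5) = 122
Count(depth == 6) = 131 - 122 = 9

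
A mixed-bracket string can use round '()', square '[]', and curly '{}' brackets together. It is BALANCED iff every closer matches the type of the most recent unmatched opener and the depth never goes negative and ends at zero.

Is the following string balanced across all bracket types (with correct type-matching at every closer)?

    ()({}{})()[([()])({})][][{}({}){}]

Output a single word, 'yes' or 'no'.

Answer: yes

Derivation:
pos 0: push '('; stack = (
pos 1: ')' matches '('; pop; stack = (empty)
pos 2: push '('; stack = (
pos 3: push '{'; stack = ({
pos 4: '}' matches '{'; pop; stack = (
pos 5: push '{'; stack = ({
pos 6: '}' matches '{'; pop; stack = (
pos 7: ')' matches '('; pop; stack = (empty)
pos 8: push '('; stack = (
pos 9: ')' matches '('; pop; stack = (empty)
pos 10: push '['; stack = [
pos 11: push '('; stack = [(
pos 12: push '['; stack = [([
pos 13: push '('; stack = [([(
pos 14: ')' matches '('; pop; stack = [([
pos 15: ']' matches '['; pop; stack = [(
pos 16: ')' matches '('; pop; stack = [
pos 17: push '('; stack = [(
pos 18: push '{'; stack = [({
pos 19: '}' matches '{'; pop; stack = [(
pos 20: ')' matches '('; pop; stack = [
pos 21: ']' matches '['; pop; stack = (empty)
pos 22: push '['; stack = [
pos 23: ']' matches '['; pop; stack = (empty)
pos 24: push '['; stack = [
pos 25: push '{'; stack = [{
pos 26: '}' matches '{'; pop; stack = [
pos 27: push '('; stack = [(
pos 28: push '{'; stack = [({
pos 29: '}' matches '{'; pop; stack = [(
pos 30: ')' matches '('; pop; stack = [
pos 31: push '{'; stack = [{
pos 32: '}' matches '{'; pop; stack = [
pos 33: ']' matches '['; pop; stack = (empty)
end: stack empty → VALID
Verdict: properly nested → yes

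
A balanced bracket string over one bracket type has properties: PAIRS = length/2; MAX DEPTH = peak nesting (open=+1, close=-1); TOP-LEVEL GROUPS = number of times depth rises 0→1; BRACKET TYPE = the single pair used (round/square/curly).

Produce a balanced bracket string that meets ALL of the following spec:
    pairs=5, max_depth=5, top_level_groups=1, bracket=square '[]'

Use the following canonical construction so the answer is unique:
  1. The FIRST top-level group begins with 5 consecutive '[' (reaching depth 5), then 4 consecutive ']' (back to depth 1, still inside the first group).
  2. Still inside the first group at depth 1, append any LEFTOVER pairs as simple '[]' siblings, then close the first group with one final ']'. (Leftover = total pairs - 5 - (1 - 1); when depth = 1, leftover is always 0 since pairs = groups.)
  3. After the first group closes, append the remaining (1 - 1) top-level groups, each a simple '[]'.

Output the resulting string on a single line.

Answer: [[[[[]]]]]

Derivation:
Spec: pairs=5 depth=5 groups=1
Leftover pairs = 5 - 5 - (1-1) = 0
First group: deep chain of depth 5 + 0 sibling pairs
Remaining 0 groups: simple '[]' each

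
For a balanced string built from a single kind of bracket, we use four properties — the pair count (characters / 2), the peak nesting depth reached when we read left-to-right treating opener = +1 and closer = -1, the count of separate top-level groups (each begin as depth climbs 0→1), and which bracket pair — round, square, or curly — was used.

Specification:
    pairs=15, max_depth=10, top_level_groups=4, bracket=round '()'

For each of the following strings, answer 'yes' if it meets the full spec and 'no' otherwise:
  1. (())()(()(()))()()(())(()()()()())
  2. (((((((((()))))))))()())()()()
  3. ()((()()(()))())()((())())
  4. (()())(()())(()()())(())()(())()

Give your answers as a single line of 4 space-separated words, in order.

String 1 '(())()(()(()))()()(())(()()()()())': depth seq [1 2 1 0 1 0 1 2 1 2 3 2 1 0 1 0 1 0 1 2 1 0 1 2 1 2 1 2 1 2 1 2 1 0]
  -> pairs=17 depth=3 groups=7 -> no
String 2 '(((((((((()))))))))()())()()()': depth seq [1 2 3 4 5 6 7 8 9 10 9 8 7 6 5 4 3 2 1 2 1 2 1 0 1 0 1 0 1 0]
  -> pairs=15 depth=10 groups=4 -> yes
String 3 '()((()()(()))())()((())())': depth seq [1 0 1 2 3 2 3 2 3 4 3 2 1 2 1 0 1 0 1 2 3 2 1 2 1 0]
  -> pairs=13 depth=4 groups=4 -> no
String 4 '(()())(()())(()()())(())()(())()': depth seq [1 2 1 2 1 0 1 2 1 2 1 0 1 2 1 2 1 2 1 0 1 2 1 0 1 0 1 2 1 0 1 0]
  -> pairs=16 depth=2 groups=7 -> no

Answer: no yes no no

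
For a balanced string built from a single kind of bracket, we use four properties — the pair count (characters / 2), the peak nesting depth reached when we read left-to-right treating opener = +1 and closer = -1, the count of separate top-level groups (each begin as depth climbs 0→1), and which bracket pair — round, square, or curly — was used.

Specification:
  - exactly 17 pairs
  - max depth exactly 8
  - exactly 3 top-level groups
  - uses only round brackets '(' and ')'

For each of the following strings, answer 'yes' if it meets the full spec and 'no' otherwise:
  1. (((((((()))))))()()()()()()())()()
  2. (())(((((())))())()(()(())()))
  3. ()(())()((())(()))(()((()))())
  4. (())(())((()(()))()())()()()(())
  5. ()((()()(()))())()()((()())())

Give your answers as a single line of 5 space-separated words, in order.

String 1 '(((((((()))))))()()()()()()())()()': depth seq [1 2 3 4 5 6 7 8 7 6 5 4 3 2 1 2 1 2 1 2 1 2 1 2 1 2 1 2 1 0 1 0 1 0]
  -> pairs=17 depth=8 groups=3 -> yes
String 2 '(())(((((())))())()(()(())()))': depth seq [1 2 1 0 1 2 3 4 5 6 5 4 3 2 3 2 1 2 1 2 3 2 3 4 3 2 3 2 1 0]
  -> pairs=15 depth=6 groups=2 -> no
String 3 '()(())()((())(()))(()((()))())': depth seq [1 0 1 2 1 0 1 0 1 2 3 2 1 2 3 2 1 0 1 2 1 2 3 4 3 2 1 2 1 0]
  -> pairs=15 depth=4 groups=5 -> no
String 4 '(())(())((()(()))()())()()()(())': depth seq [1 2 1 0 1 2 1 0 1 2 3 2 3 4 3 2 1 2 1 2 1 0 1 0 1 0 1 0 1 2 1 0]
  -> pairs=16 depth=4 groups=7 -> no
String 5 '()((()()(()))())()()((()())())': depth seq [1 0 1 2 3 2 3 2 3 4 3 2 1 2 1 0 1 0 1 0 1 2 3 2 3 2 1 2 1 0]
  -> pairs=15 depth=4 groups=5 -> no

Answer: yes no no no no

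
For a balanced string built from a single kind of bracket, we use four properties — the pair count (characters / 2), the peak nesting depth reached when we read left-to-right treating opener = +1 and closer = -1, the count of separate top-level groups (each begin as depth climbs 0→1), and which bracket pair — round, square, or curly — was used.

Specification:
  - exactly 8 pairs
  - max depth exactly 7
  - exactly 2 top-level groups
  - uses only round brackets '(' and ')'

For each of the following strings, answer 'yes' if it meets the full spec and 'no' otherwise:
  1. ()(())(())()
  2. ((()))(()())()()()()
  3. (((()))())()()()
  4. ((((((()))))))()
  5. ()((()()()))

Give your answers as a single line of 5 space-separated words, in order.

String 1 '()(())(())()': depth seq [1 0 1 2 1 0 1 2 1 0 1 0]
  -> pairs=6 depth=2 groups=4 -> no
String 2 '((()))(()())()()()()': depth seq [1 2 3 2 1 0 1 2 1 2 1 0 1 0 1 0 1 0 1 0]
  -> pairs=10 depth=3 groups=6 -> no
String 3 '(((()))())()()()': depth seq [1 2 3 4 3 2 1 2 1 0 1 0 1 0 1 0]
  -> pairs=8 depth=4 groups=4 -> no
String 4 '((((((()))))))()': depth seq [1 2 3 4 5 6 7 6 5 4 3 2 1 0 1 0]
  -> pairs=8 depth=7 groups=2 -> yes
String 5 '()((()()()))': depth seq [1 0 1 2 3 2 3 2 3 2 1 0]
  -> pairs=6 depth=3 groups=2 -> no

Answer: no no no yes no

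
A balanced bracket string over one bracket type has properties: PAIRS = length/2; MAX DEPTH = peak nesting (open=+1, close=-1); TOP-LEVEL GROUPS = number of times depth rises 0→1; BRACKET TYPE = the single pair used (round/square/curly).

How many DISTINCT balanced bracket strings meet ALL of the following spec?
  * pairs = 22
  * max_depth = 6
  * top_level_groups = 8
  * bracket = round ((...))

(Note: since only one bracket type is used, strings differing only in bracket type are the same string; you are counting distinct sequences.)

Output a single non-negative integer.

Spec: pairs=22 depth=6 groups=8
Count(depth <= 6) = 749955620
Count(depth <= 5) = 602461060
Count(depth == 6) = 749955620 - 602461060 = 147494560

Answer: 147494560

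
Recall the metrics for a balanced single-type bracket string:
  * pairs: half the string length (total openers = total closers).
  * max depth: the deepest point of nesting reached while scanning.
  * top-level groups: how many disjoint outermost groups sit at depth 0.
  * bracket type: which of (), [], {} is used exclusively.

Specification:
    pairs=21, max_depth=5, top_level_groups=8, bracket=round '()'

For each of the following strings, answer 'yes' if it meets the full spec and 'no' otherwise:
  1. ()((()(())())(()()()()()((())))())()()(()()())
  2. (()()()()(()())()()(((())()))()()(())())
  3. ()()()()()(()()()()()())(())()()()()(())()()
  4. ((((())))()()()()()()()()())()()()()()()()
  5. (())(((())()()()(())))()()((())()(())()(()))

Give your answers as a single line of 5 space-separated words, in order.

String 1 '()((()(())())(()()()()()((())))())()()(()()())': depth seq [1 0 1 2 3 2 3 4 3 2 3 2 1 2 3 2 3 2 3 2 3 2 3 2 3 4 5 4 3 2 1 2 1 0 1 0 1 0 1 2 1 2 1 2 1 0]
  -> pairs=23 depth=5 groups=5 -> no
String 2 '(()()()()(()())()()(((())()))()()(())())': depth seq [1 2 1 2 1 2 1 2 1 2 3 2 3 2 1 2 1 2 1 2 3 4 5 4 3 4 3 2 1 2 1 2 1 2 3 2 1 2 1 0]
  -> pairs=20 depth=5 groups=1 -> no
String 3 '()()()()()(()()()()()())(())()()()()(())()()': depth seq [1 0 1 0 1 0 1 0 1 0 1 2 1 2 1 2 1 2 1 2 1 2 1 0 1 2 1 0 1 0 1 0 1 0 1 0 1 2 1 0 1 0 1 0]
  -> pairs=22 depth=2 groups=14 -> no
String 4 '((((())))()()()()()()()()())()()()()()()()': depth seq [1 2 3 4 5 4 3 2 1 2 1 2 1 2 1 2 1 2 1 2 1 2 1 2 1 2 1 0 1 0 1 0 1 0 1 0 1 0 1 0 1 0]
  -> pairs=21 depth=5 groups=8 -> yes
String 5 '(())(((())()()()(())))()()((())()(())()(()))': depth seq [1 2 1 0 1 2 3 4 3 2 3 2 3 2 3 2 3 4 3 2 1 0 1 0 1 0 1 2 3 2 1 2 1 2 3 2 1 2 1 2 3 2 1 0]
  -> pairs=22 depth=4 groups=5 -> no

Answer: no no no yes no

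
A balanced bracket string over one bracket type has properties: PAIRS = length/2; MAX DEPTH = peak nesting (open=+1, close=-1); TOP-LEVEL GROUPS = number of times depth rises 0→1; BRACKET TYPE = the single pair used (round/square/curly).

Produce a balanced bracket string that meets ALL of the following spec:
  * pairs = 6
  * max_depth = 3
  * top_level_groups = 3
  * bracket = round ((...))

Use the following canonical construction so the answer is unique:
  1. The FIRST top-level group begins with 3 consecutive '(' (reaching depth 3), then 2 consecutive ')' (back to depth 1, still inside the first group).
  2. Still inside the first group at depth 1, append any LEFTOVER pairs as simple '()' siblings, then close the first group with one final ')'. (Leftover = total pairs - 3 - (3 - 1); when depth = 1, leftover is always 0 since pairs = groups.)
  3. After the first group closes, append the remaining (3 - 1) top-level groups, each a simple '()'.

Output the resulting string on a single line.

Answer: ((())())()()

Derivation:
Spec: pairs=6 depth=3 groups=3
Leftover pairs = 6 - 3 - (3-1) = 1
First group: deep chain of depth 3 + 1 sibling pairs
Remaining 2 groups: simple '()' each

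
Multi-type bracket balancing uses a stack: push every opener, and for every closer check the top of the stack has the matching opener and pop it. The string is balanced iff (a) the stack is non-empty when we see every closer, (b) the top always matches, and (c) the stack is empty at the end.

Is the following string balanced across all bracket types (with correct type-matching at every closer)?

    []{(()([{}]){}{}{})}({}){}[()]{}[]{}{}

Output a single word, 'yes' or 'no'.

pos 0: push '['; stack = [
pos 1: ']' matches '['; pop; stack = (empty)
pos 2: push '{'; stack = {
pos 3: push '('; stack = {(
pos 4: push '('; stack = {((
pos 5: ')' matches '('; pop; stack = {(
pos 6: push '('; stack = {((
pos 7: push '['; stack = {(([
pos 8: push '{'; stack = {(([{
pos 9: '}' matches '{'; pop; stack = {(([
pos 10: ']' matches '['; pop; stack = {((
pos 11: ')' matches '('; pop; stack = {(
pos 12: push '{'; stack = {({
pos 13: '}' matches '{'; pop; stack = {(
pos 14: push '{'; stack = {({
pos 15: '}' matches '{'; pop; stack = {(
pos 16: push '{'; stack = {({
pos 17: '}' matches '{'; pop; stack = {(
pos 18: ')' matches '('; pop; stack = {
pos 19: '}' matches '{'; pop; stack = (empty)
pos 20: push '('; stack = (
pos 21: push '{'; stack = ({
pos 22: '}' matches '{'; pop; stack = (
pos 23: ')' matches '('; pop; stack = (empty)
pos 24: push '{'; stack = {
pos 25: '}' matches '{'; pop; stack = (empty)
pos 26: push '['; stack = [
pos 27: push '('; stack = [(
pos 28: ')' matches '('; pop; stack = [
pos 29: ']' matches '['; pop; stack = (empty)
pos 30: push '{'; stack = {
pos 31: '}' matches '{'; pop; stack = (empty)
pos 32: push '['; stack = [
pos 33: ']' matches '['; pop; stack = (empty)
pos 34: push '{'; stack = {
pos 35: '}' matches '{'; pop; stack = (empty)
pos 36: push '{'; stack = {
pos 37: '}' matches '{'; pop; stack = (empty)
end: stack empty → VALID
Verdict: properly nested → yes

Answer: yes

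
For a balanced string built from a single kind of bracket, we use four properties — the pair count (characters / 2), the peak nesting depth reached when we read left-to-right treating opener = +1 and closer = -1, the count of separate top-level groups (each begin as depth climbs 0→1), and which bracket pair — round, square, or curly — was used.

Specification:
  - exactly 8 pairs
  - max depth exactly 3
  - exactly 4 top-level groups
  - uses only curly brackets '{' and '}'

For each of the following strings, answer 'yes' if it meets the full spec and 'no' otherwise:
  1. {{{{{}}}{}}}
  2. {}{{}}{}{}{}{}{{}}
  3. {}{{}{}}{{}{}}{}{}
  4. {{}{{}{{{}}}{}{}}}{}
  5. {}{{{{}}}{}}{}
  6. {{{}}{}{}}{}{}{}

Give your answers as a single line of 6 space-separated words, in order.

Answer: no no no no no yes

Derivation:
String 1 '{{{{{}}}{}}}': depth seq [1 2 3 4 5 4 3 2 3 2 1 0]
  -> pairs=6 depth=5 groups=1 -> no
String 2 '{}{{}}{}{}{}{}{{}}': depth seq [1 0 1 2 1 0 1 0 1 0 1 0 1 0 1 2 1 0]
  -> pairs=9 depth=2 groups=7 -> no
String 3 '{}{{}{}}{{}{}}{}{}': depth seq [1 0 1 2 1 2 1 0 1 2 1 2 1 0 1 0 1 0]
  -> pairs=9 depth=2 groups=5 -> no
String 4 '{{}{{}{{{}}}{}{}}}{}': depth seq [1 2 1 2 3 2 3 4 5 4 3 2 3 2 3 2 1 0 1 0]
  -> pairs=10 depth=5 groups=2 -> no
String 5 '{}{{{{}}}{}}{}': depth seq [1 0 1 2 3 4 3 2 1 2 1 0 1 0]
  -> pairs=7 depth=4 groups=3 -> no
String 6 '{{{}}{}{}}{}{}{}': depth seq [1 2 3 2 1 2 1 2 1 0 1 0 1 0 1 0]
  -> pairs=8 depth=3 groups=4 -> yes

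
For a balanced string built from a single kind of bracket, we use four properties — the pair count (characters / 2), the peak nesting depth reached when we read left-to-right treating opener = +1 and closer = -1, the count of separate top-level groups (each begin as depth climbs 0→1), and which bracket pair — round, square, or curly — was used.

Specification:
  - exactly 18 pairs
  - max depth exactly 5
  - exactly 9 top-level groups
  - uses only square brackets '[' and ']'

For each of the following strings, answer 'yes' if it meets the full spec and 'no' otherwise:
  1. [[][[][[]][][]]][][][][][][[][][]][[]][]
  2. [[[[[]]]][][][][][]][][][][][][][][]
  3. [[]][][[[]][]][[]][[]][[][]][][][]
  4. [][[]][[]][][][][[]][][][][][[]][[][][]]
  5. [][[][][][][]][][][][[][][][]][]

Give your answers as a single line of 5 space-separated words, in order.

Answer: no yes no no no

Derivation:
String 1 '[[][[][[]][][]]][][][][][][[][][]][[]][]': depth seq [1 2 1 2 3 2 3 4 3 2 3 2 3 2 1 0 1 0 1 0 1 0 1 0 1 0 1 2 1 2 1 2 1 0 1 2 1 0 1 0]
  -> pairs=20 depth=4 groups=9 -> no
String 2 '[[[[[]]]][][][][][]][][][][][][][][]': depth seq [1 2 3 4 5 4 3 2 1 2 1 2 1 2 1 2 1 2 1 0 1 0 1 0 1 0 1 0 1 0 1 0 1 0 1 0]
  -> pairs=18 depth=5 groups=9 -> yes
String 3 '[[]][][[[]][]][[]][[]][[][]][][][]': depth seq [1 2 1 0 1 0 1 2 3 2 1 2 1 0 1 2 1 0 1 2 1 0 1 2 1 2 1 0 1 0 1 0 1 0]
  -> pairs=17 depth=3 groups=9 -> no
String 4 '[][[]][[]][][][][[]][][][][][[]][[][][]]': depth seq [1 0 1 2 1 0 1 2 1 0 1 0 1 0 1 0 1 2 1 0 1 0 1 0 1 0 1 0 1 2 1 0 1 2 1 2 1 2 1 0]
  -> pairs=20 depth=2 groups=13 -> no
String 5 '[][[][][][][]][][][][[][][][]][]': depth seq [1 0 1 2 1 2 1 2 1 2 1 2 1 0 1 0 1 0 1 0 1 2 1 2 1 2 1 2 1 0 1 0]
  -> pairs=16 depth=2 groups=7 -> no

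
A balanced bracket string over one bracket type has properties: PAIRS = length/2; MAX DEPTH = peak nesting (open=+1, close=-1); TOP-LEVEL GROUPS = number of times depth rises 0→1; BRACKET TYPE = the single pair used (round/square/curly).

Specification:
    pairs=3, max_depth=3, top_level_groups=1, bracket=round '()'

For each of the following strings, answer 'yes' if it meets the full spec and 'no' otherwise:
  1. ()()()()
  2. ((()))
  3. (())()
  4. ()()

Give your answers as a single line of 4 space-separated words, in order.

Answer: no yes no no

Derivation:
String 1 '()()()()': depth seq [1 0 1 0 1 0 1 0]
  -> pairs=4 depth=1 groups=4 -> no
String 2 '((()))': depth seq [1 2 3 2 1 0]
  -> pairs=3 depth=3 groups=1 -> yes
String 3 '(())()': depth seq [1 2 1 0 1 0]
  -> pairs=3 depth=2 groups=2 -> no
String 4 '()()': depth seq [1 0 1 0]
  -> pairs=2 depth=1 groups=2 -> no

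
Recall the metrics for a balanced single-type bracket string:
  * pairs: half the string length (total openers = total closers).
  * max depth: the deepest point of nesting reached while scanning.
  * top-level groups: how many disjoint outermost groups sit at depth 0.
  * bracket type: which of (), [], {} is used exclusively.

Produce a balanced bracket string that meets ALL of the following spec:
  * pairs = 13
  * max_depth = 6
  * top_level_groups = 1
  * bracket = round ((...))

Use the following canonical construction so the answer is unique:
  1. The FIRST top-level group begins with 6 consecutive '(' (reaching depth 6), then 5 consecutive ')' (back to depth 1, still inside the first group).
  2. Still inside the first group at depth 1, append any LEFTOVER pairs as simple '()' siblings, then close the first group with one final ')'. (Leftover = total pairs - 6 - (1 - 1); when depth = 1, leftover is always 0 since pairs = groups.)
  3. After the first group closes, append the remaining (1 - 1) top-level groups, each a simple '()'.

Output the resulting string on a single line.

Spec: pairs=13 depth=6 groups=1
Leftover pairs = 13 - 6 - (1-1) = 7
First group: deep chain of depth 6 + 7 sibling pairs
Remaining 0 groups: simple '()' each

Answer: (((((()))))()()()()()()())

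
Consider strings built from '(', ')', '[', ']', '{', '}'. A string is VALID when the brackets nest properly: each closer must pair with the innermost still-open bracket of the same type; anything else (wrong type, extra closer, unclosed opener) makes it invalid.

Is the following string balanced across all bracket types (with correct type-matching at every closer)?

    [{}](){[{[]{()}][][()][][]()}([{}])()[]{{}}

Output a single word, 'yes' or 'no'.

Answer: no

Derivation:
pos 0: push '['; stack = [
pos 1: push '{'; stack = [{
pos 2: '}' matches '{'; pop; stack = [
pos 3: ']' matches '['; pop; stack = (empty)
pos 4: push '('; stack = (
pos 5: ')' matches '('; pop; stack = (empty)
pos 6: push '{'; stack = {
pos 7: push '['; stack = {[
pos 8: push '{'; stack = {[{
pos 9: push '['; stack = {[{[
pos 10: ']' matches '['; pop; stack = {[{
pos 11: push '{'; stack = {[{{
pos 12: push '('; stack = {[{{(
pos 13: ')' matches '('; pop; stack = {[{{
pos 14: '}' matches '{'; pop; stack = {[{
pos 15: saw closer ']' but top of stack is '{' (expected '}') → INVALID
Verdict: type mismatch at position 15: ']' closes '{' → no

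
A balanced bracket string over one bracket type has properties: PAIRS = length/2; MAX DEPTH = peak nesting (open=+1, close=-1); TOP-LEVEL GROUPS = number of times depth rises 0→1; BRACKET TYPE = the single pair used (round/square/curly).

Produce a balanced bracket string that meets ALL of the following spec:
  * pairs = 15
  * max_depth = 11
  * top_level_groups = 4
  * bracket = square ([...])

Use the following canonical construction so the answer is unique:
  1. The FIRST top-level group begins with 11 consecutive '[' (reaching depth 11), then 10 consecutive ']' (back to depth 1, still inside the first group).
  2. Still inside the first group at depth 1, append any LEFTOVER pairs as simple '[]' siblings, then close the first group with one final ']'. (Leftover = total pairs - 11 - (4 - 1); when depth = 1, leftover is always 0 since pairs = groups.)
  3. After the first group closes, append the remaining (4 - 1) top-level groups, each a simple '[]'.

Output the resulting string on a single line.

Spec: pairs=15 depth=11 groups=4
Leftover pairs = 15 - 11 - (4-1) = 1
First group: deep chain of depth 11 + 1 sibling pairs
Remaining 3 groups: simple '[]' each

Answer: [[[[[[[[[[[]]]]]]]]]][]][][][]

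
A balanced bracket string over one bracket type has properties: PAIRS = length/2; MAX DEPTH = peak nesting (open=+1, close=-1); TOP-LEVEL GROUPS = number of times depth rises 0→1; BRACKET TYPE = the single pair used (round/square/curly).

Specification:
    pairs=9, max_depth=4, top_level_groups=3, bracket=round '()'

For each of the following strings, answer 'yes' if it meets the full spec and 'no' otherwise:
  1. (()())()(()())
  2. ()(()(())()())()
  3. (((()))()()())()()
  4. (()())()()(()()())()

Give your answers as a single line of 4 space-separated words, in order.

Answer: no no yes no

Derivation:
String 1 '(()())()(()())': depth seq [1 2 1 2 1 0 1 0 1 2 1 2 1 0]
  -> pairs=7 depth=2 groups=3 -> no
String 2 '()(()(())()())()': depth seq [1 0 1 2 1 2 3 2 1 2 1 2 1 0 1 0]
  -> pairs=8 depth=3 groups=3 -> no
String 3 '(((()))()()())()()': depth seq [1 2 3 4 3 2 1 2 1 2 1 2 1 0 1 0 1 0]
  -> pairs=9 depth=4 groups=3 -> yes
String 4 '(()())()()(()()())()': depth seq [1 2 1 2 1 0 1 0 1 0 1 2 1 2 1 2 1 0 1 0]
  -> pairs=10 depth=2 groups=5 -> no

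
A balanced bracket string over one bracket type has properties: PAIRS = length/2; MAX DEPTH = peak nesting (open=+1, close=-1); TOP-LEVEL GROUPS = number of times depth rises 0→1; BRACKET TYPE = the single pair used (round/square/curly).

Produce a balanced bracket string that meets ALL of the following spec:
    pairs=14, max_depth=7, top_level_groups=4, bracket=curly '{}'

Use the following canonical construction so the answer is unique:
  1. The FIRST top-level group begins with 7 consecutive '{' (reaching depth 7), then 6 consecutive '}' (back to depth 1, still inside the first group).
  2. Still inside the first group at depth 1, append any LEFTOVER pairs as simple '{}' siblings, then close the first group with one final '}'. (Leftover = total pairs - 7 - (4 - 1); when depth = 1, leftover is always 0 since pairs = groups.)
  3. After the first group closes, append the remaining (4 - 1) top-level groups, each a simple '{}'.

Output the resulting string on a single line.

Answer: {{{{{{{}}}}}}{}{}{}{}}{}{}{}

Derivation:
Spec: pairs=14 depth=7 groups=4
Leftover pairs = 14 - 7 - (4-1) = 4
First group: deep chain of depth 7 + 4 sibling pairs
Remaining 3 groups: simple '{}' each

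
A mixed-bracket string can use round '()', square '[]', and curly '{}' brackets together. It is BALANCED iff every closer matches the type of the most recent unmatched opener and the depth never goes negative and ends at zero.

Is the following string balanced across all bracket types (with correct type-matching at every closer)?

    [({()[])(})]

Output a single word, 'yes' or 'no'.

pos 0: push '['; stack = [
pos 1: push '('; stack = [(
pos 2: push '{'; stack = [({
pos 3: push '('; stack = [({(
pos 4: ')' matches '('; pop; stack = [({
pos 5: push '['; stack = [({[
pos 6: ']' matches '['; pop; stack = [({
pos 7: saw closer ')' but top of stack is '{' (expected '}') → INVALID
Verdict: type mismatch at position 7: ')' closes '{' → no

Answer: no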